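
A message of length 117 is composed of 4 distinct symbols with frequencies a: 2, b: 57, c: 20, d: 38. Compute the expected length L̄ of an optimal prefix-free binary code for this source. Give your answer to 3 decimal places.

1.701 bits/symbol

Probabilities are the counts divided by 117.
Repeatedly combine the two least-probable nodes; the expected code length is the sum of the merged weights.
merge 2/117 + 20/117 → 22/117
merge 22/117 + 38/117 → 20/39
merge 19/39 + 20/39 → 1
L = 22/117 + 20/39 + 1 = 199/117 ≈ 1.701 bits/symbol.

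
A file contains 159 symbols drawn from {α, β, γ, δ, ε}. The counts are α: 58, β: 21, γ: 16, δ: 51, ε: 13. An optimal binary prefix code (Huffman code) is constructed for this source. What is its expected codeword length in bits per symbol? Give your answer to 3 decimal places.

Probabilities are the counts divided by 159.
Repeatedly combine the two least-probable nodes; the expected code length is the sum of the merged weights.
merge 13/159 + 16/159 → 29/159
merge 7/53 + 29/159 → 50/159
merge 50/159 + 17/53 → 101/159
merge 58/159 + 101/159 → 1
L = 29/159 + 50/159 + 101/159 + 1 = 113/53 ≈ 2.132 bits/symbol.

2.132 bits/symbol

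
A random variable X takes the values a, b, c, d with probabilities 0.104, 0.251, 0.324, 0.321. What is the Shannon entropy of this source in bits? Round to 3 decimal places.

1.893 bits

H = −Σ pᵢ log₂ pᵢ.
−0.104·log₂(0.104) = 0.3396
−0.251·log₂(0.251) = 0.5006
−0.324·log₂(0.324) = 0.5268
−0.321·log₂(0.321) = 0.5262
Sum ≈ 1.8932 → 1.893 bits.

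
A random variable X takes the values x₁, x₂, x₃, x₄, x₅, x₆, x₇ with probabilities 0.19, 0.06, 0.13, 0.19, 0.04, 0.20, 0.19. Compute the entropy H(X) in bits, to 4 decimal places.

2.6420 bits

H = −Σ pᵢ log₂ pᵢ.
−0.19·log₂(0.19) = 0.4552
−0.06·log₂(0.06) = 0.2435
−0.13·log₂(0.13) = 0.3826
−0.19·log₂(0.19) = 0.4552
−0.04·log₂(0.04) = 0.1858
−0.20·log₂(0.20) = 0.4644
−0.19·log₂(0.19) = 0.4552
Sum ≈ 2.6420 → 2.6420 bits.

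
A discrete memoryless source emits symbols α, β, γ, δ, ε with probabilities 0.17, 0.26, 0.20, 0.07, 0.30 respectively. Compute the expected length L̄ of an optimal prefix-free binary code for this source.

Repeatedly combine the two least-probable nodes; the expected code length is the sum of the merged weights.
merge 7/100 + 17/100 → 6/25
merge 1/5 + 6/25 → 11/25
merge 13/50 + 3/10 → 14/25
merge 11/25 + 14/25 → 1
L = 6/25 + 11/25 + 14/25 + 1 = 56/25 = 2.24 bits/symbol.

2.24 bits/symbol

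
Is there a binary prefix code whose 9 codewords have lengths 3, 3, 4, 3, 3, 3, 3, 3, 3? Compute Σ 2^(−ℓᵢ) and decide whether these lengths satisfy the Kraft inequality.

With common denominator 2^4 = 16: Σ 2^(−ℓᵢ) = 2/16 + 2/16 + 1/16 + 2/16 + 2/16 + 2/16 + 2/16 + 2/16 + 2/16 = 17/16 = 1.0625.
Kraft's inequality requires Σ ≤ 1; here Σ = 1.0625 > 1, so no such prefix code exists.

1.0625; no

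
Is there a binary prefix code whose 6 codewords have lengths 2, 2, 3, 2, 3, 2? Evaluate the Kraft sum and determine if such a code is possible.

With common denominator 2^3 = 8: Σ 2^(−ℓᵢ) = 2/8 + 2/8 + 1/8 + 2/8 + 1/8 + 2/8 = 10/8 = 1.25.
Kraft's inequality requires Σ ≤ 1; here Σ = 1.25 > 1, so no such prefix code exists.

1.25; no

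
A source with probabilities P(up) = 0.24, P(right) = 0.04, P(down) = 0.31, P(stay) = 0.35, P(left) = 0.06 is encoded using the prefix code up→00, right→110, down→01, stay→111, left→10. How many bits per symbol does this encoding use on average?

L̄ = Σ pᵢ·ℓᵢ = 0.24·2 + 0.04·3 + 0.31·2 + 0.35·3 + 0.06·2 = 2.39 bits/symbol.

2.39 bits/symbol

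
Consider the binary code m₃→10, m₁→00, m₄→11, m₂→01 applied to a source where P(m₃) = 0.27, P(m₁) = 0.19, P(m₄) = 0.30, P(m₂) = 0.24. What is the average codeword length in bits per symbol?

L̄ = Σ pᵢ·ℓᵢ = 0.27·2 + 0.19·2 + 0.30·2 + 0.24·2 = 2 bits/symbol.

2 bits/symbol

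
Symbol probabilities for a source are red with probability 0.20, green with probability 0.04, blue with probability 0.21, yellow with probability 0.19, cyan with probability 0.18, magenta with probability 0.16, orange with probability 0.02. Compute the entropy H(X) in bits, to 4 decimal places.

H = −Σ pᵢ log₂ pᵢ.
−0.20·log₂(0.20) = 0.4644
−0.04·log₂(0.04) = 0.1858
−0.21·log₂(0.21) = 0.4728
−0.19·log₂(0.19) = 0.4552
−0.18·log₂(0.18) = 0.4453
−0.16·log₂(0.16) = 0.4230
−0.02·log₂(0.02) = 0.1129
Sum ≈ 2.5594 → 2.5594 bits.

2.5594 bits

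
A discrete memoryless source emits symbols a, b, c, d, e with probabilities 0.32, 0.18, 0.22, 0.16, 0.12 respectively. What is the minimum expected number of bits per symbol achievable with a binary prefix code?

Repeatedly combine the two least-probable nodes; the expected code length is the sum of the merged weights.
merge 3/25 + 4/25 → 7/25
merge 9/50 + 11/50 → 2/5
merge 7/25 + 8/25 → 3/5
merge 2/5 + 3/5 → 1
L = 7/25 + 2/5 + 3/5 + 1 = 57/25 = 2.28 bits/symbol.

2.28 bits/symbol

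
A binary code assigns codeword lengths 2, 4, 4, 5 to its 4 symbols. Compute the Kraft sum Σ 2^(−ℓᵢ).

0.40625

With common denominator 2^5 = 32: Σ 2^(−ℓᵢ) = 8/32 + 2/32 + 2/32 + 1/32 = 13/32 = 0.40625.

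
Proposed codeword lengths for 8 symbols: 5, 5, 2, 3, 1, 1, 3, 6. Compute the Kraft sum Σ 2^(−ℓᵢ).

1.578125

With common denominator 2^6 = 64: Σ 2^(−ℓᵢ) = 2/64 + 2/64 + 16/64 + 8/64 + 32/64 + 32/64 + 8/64 + 1/64 = 101/64 = 1.578125.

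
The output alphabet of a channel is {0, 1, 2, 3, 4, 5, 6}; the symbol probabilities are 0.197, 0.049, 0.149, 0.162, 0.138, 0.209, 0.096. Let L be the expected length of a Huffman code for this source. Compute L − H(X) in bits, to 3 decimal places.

Entropy H = −Σ p log₂ p ≈ 2.7004 bits.
Huffman merges: 49/1000+12/125→29/200; 69/500+29/200→283/1000; 149/1000+81/500→311/1000; 197/1000+209/1000→203/500; 283/1000+311/1000→297/500; 203/500+297/500→1. L = 2739/1000 ≈ 2.7390.
L − H = 2.7390 − 2.7004 = 0.039 bits.

0.039 bits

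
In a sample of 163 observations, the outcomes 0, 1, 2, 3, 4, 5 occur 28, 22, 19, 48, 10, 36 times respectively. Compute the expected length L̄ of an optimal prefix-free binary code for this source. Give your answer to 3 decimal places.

2.485 bits/symbol

Probabilities are the counts divided by 163.
Repeatedly combine the two least-probable nodes; the expected code length is the sum of the merged weights.
merge 10/163 + 19/163 → 29/163
merge 22/163 + 28/163 → 50/163
merge 29/163 + 36/163 → 65/163
merge 48/163 + 50/163 → 98/163
merge 65/163 + 98/163 → 1
L = 29/163 + 50/163 + 65/163 + 98/163 + 1 = 405/163 ≈ 2.485 bits/symbol.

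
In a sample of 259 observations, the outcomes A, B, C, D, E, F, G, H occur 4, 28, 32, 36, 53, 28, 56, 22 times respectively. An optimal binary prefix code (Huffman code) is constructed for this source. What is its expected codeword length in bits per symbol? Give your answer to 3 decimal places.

2.884 bits/symbol

Probabilities are the counts divided by 259.
Repeatedly combine the two least-probable nodes; the expected code length is the sum of the merged weights.
merge 4/259 + 22/259 → 26/259
merge 26/259 + 4/37 → 54/259
merge 4/37 + 32/259 → 60/259
merge 36/259 + 53/259 → 89/259
merge 54/259 + 8/37 → 110/259
merge 60/259 + 89/259 → 149/259
merge 110/259 + 149/259 → 1
L = 26/259 + 54/259 + 60/259 + 89/259 + 110/259 + 149/259 + 1 = 747/259 ≈ 2.884 bits/symbol.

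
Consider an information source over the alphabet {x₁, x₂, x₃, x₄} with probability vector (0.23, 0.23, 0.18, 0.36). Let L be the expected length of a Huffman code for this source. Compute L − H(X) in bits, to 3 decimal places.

Entropy H = −Σ p log₂ p ≈ 1.9513 bits.
Huffman merges: 9/50+23/100→41/100; 23/100+9/25→59/100; 41/100+59/100→1. L = 2 ≈ 2.0000.
L − H = 2.0000 − 1.9513 = 0.049 bits.

0.049 bits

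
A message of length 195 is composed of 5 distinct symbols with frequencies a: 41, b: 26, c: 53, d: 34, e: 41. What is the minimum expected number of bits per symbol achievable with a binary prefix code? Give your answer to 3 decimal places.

Probabilities are the counts divided by 195.
Repeatedly combine the two least-probable nodes; the expected code length is the sum of the merged weights.
merge 2/15 + 34/195 → 4/13
merge 41/195 + 41/195 → 82/195
merge 53/195 + 4/13 → 113/195
merge 82/195 + 113/195 → 1
L = 4/13 + 82/195 + 113/195 + 1 = 30/13 ≈ 2.308 bits/symbol.

2.308 bits/symbol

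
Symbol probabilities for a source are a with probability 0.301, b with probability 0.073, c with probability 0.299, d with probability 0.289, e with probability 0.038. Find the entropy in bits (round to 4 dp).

H = −Σ pᵢ log₂ pᵢ.
−0.301·log₂(0.301) = 0.5214
−0.073·log₂(0.073) = 0.2756
−0.299·log₂(0.299) = 0.5208
−0.289·log₂(0.289) = 0.5176
−0.038·log₂(0.038) = 0.1793
Sum ≈ 2.0147 → 2.0147 bits.

2.0147 bits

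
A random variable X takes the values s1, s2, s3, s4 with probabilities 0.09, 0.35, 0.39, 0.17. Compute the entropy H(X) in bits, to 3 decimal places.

1.807 bits

H = −Σ pᵢ log₂ pᵢ.
−0.09·log₂(0.09) = 0.3127
−0.35·log₂(0.35) = 0.5301
−0.39·log₂(0.39) = 0.5298
−0.17·log₂(0.17) = 0.4346
Sum ≈ 1.8071 → 1.807 bits.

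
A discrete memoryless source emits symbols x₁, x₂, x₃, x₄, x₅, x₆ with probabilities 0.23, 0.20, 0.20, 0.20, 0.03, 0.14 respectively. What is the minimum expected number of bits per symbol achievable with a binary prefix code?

2.54 bits/symbol

Repeatedly combine the two least-probable nodes; the expected code length is the sum of the merged weights.
merge 3/100 + 7/50 → 17/100
merge 17/100 + 1/5 → 37/100
merge 1/5 + 1/5 → 2/5
merge 23/100 + 37/100 → 3/5
merge 2/5 + 3/5 → 1
L = 17/100 + 37/100 + 2/5 + 3/5 + 1 = 127/50 = 2.54 bits/symbol.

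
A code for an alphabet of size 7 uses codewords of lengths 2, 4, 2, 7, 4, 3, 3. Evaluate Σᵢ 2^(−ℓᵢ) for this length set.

0.8828125

With common denominator 2^7 = 128: Σ 2^(−ℓᵢ) = 32/128 + 8/128 + 32/128 + 1/128 + 8/128 + 16/128 + 16/128 = 113/128 = 0.8828125.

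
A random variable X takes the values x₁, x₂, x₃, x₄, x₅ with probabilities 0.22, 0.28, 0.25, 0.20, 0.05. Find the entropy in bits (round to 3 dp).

2.175 bits

H = −Σ pᵢ log₂ pᵢ.
−0.22·log₂(0.22) = 0.4806
−0.28·log₂(0.28) = 0.5142
−0.25·log₂(0.25) = 0.5000
−0.20·log₂(0.20) = 0.4644
−0.05·log₂(0.05) = 0.2161
Sum ≈ 2.1753 → 2.175 bits.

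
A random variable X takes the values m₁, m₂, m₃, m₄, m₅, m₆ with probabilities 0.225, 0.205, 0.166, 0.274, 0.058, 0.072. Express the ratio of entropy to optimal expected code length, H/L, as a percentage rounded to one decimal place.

Entropy H = −Σ p log₂ p ≈ 2.4063 bits.
Huffman merges: 29/500+9/125→13/100; 13/100+83/500→37/125; 41/200+9/40→43/100; 137/500+37/125→57/100; 43/100+57/100→1. L = 1213/500 ≈ 2.4260.
Efficiency = H/L = 2.4063/2.4260 = 99.2%.

99.2%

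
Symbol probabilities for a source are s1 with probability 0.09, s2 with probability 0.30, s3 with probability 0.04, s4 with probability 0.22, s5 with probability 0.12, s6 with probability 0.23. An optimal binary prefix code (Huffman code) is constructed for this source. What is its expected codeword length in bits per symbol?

2.38 bits/symbol

Repeatedly combine the two least-probable nodes; the expected code length is the sum of the merged weights.
merge 1/25 + 9/100 → 13/100
merge 3/25 + 13/100 → 1/4
merge 11/50 + 23/100 → 9/20
merge 1/4 + 3/10 → 11/20
merge 9/20 + 11/20 → 1
L = 13/100 + 1/4 + 9/20 + 11/20 + 1 = 119/50 = 2.38 bits/symbol.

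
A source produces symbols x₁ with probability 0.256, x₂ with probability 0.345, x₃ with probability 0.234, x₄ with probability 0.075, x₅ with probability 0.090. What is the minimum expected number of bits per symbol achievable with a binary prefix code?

Repeatedly combine the two least-probable nodes; the expected code length is the sum of the merged weights.
merge 3/40 + 9/100 → 33/200
merge 33/200 + 117/500 → 399/1000
merge 32/125 + 69/200 → 601/1000
merge 399/1000 + 601/1000 → 1
L = 33/200 + 399/1000 + 601/1000 + 1 = 433/200 = 2.165 bits/symbol.

2.165 bits/symbol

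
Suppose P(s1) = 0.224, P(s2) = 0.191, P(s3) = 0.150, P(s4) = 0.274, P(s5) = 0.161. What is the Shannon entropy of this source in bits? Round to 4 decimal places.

H = −Σ pᵢ log₂ pᵢ.
−0.224·log₂(0.224) = 0.4835
−0.191·log₂(0.191) = 0.4562
−0.150·log₂(0.150) = 0.4105
−0.274·log₂(0.274) = 0.5118
−0.161·log₂(0.161) = 0.4242
Sum ≈ 2.2862 → 2.2862 bits.

2.2862 bits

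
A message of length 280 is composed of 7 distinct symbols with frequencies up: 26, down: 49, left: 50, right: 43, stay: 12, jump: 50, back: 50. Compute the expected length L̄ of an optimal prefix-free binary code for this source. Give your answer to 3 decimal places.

2.779 bits/symbol

Probabilities are the counts divided by 280.
Repeatedly combine the two least-probable nodes; the expected code length is the sum of the merged weights.
merge 3/70 + 13/140 → 19/140
merge 19/140 + 43/280 → 81/280
merge 7/40 + 5/28 → 99/280
merge 5/28 + 5/28 → 5/14
merge 81/280 + 99/280 → 9/14
merge 5/14 + 9/14 → 1
L = 19/140 + 81/280 + 99/280 + 5/14 + 9/14 + 1 = 389/140 ≈ 2.779 bits/symbol.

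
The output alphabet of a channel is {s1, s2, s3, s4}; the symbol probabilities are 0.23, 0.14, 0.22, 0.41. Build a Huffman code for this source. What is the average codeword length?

Repeatedly combine the two least-probable nodes; the expected code length is the sum of the merged weights.
merge 7/50 + 11/50 → 9/25
merge 23/100 + 9/25 → 59/100
merge 41/100 + 59/100 → 1
L = 9/25 + 59/100 + 1 = 39/20 = 1.95 bits/symbol.

1.95 bits/symbol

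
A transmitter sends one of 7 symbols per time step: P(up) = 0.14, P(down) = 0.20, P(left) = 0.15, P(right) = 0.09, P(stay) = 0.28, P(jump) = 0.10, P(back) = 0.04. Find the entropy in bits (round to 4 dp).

2.6169 bits

H = −Σ pᵢ log₂ pᵢ.
−0.14·log₂(0.14) = 0.3971
−0.20·log₂(0.20) = 0.4644
−0.15·log₂(0.15) = 0.4105
−0.09·log₂(0.09) = 0.3127
−0.28·log₂(0.28) = 0.5142
−0.10·log₂(0.10) = 0.3322
−0.04·log₂(0.04) = 0.1858
Sum ≈ 2.6169 → 2.6169 bits.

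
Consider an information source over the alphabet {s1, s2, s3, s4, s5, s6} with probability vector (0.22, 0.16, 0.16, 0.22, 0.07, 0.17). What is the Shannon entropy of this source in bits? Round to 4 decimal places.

H = −Σ pᵢ log₂ pᵢ.
−0.22·log₂(0.22) = 0.4806
−0.16·log₂(0.16) = 0.4230
−0.16·log₂(0.16) = 0.4230
−0.22·log₂(0.22) = 0.4806
−0.07·log₂(0.07) = 0.2686
−0.17·log₂(0.17) = 0.4346
Sum ≈ 2.5103 → 2.5103 bits.

2.5103 bits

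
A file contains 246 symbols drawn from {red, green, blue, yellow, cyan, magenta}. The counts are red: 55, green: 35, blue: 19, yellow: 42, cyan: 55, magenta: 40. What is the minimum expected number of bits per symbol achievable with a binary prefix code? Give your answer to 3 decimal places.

Probabilities are the counts divided by 246.
Repeatedly combine the two least-probable nodes; the expected code length is the sum of the merged weights.
merge 19/246 + 35/246 → 9/41
merge 20/123 + 7/41 → 1/3
merge 9/41 + 55/246 → 109/246
merge 55/246 + 1/3 → 137/246
merge 109/246 + 137/246 → 1
L = 9/41 + 1/3 + 109/246 + 137/246 + 1 = 314/123 ≈ 2.553 bits/symbol.

2.553 bits/symbol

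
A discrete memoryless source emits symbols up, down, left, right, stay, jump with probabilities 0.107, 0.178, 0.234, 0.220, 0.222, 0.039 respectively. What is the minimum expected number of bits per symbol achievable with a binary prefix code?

Repeatedly combine the two least-probable nodes; the expected code length is the sum of the merged weights.
merge 39/1000 + 107/1000 → 73/500
merge 73/500 + 89/500 → 81/250
merge 11/50 + 111/500 → 221/500
merge 117/500 + 81/250 → 279/500
merge 221/500 + 279/500 → 1
L = 73/500 + 81/250 + 221/500 + 279/500 + 1 = 247/100 = 2.47 bits/symbol.

2.47 bits/symbol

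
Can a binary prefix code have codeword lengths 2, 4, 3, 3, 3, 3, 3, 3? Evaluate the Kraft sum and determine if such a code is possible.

With common denominator 2^4 = 16: Σ 2^(−ℓᵢ) = 4/16 + 1/16 + 2/16 + 2/16 + 2/16 + 2/16 + 2/16 + 2/16 = 17/16 = 1.0625.
Kraft's inequality requires Σ ≤ 1; here Σ = 1.0625 > 1, so no such prefix code exists.

1.0625; no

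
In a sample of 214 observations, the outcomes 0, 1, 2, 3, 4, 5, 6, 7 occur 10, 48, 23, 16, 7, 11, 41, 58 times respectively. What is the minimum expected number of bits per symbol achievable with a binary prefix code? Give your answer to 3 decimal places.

Probabilities are the counts divided by 214.
Repeatedly combine the two least-probable nodes; the expected code length is the sum of the merged weights.
merge 7/214 + 5/107 → 17/214
merge 11/214 + 8/107 → 27/214
merge 17/214 + 23/214 → 20/107
merge 27/214 + 20/107 → 67/214
merge 41/214 + 24/107 → 89/214
merge 29/107 + 67/214 → 125/214
merge 89/214 + 125/214 → 1
L = 17/214 + 27/214 + 20/107 + 67/214 + 89/214 + 125/214 + 1 = 579/214 ≈ 2.706 bits/symbol.

2.706 bits/symbol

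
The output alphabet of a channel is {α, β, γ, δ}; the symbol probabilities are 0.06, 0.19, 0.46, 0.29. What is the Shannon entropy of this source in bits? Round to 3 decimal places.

H = −Σ pᵢ log₂ pᵢ.
−0.06·log₂(0.06) = 0.2435
−0.19·log₂(0.19) = 0.4552
−0.46·log₂(0.46) = 0.5153
−0.29·log₂(0.29) = 0.5179
Sum ≈ 1.7320 → 1.732 bits.

1.732 bits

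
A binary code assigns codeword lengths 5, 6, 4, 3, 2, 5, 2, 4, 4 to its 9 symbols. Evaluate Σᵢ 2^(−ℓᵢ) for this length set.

With common denominator 2^6 = 64: Σ 2^(−ℓᵢ) = 2/64 + 1/64 + 4/64 + 8/64 + 16/64 + 2/64 + 16/64 + 4/64 + 4/64 = 57/64 = 0.890625.

0.890625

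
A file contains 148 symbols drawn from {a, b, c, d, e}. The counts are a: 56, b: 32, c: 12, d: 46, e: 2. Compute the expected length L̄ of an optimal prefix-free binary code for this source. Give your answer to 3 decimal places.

2.027 bits/symbol

Probabilities are the counts divided by 148.
Repeatedly combine the two least-probable nodes; the expected code length is the sum of the merged weights.
merge 1/74 + 3/37 → 7/74
merge 7/74 + 8/37 → 23/74
merge 23/74 + 23/74 → 23/37
merge 14/37 + 23/37 → 1
L = 7/74 + 23/74 + 23/37 + 1 = 75/37 ≈ 2.027 bits/symbol.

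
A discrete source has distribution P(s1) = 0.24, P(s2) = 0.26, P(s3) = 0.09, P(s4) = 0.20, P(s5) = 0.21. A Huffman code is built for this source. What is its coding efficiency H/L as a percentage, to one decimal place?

Entropy H = −Σ p log₂ p ≈ 2.2493 bits.
Huffman merges: 9/100+1/5→29/100; 21/100+6/25→9/20; 13/50+29/100→11/20; 9/20+11/20→1. L = 229/100 ≈ 2.2900.
Efficiency = H/L = 2.2493/2.2900 = 98.2%.

98.2%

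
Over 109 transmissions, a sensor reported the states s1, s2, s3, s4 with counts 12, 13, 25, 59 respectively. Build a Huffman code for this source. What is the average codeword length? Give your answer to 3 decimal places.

Probabilities are the counts divided by 109.
Repeatedly combine the two least-probable nodes; the expected code length is the sum of the merged weights.
merge 12/109 + 13/109 → 25/109
merge 25/109 + 25/109 → 50/109
merge 50/109 + 59/109 → 1
L = 25/109 + 50/109 + 1 = 184/109 ≈ 1.688 bits/symbol.

1.688 bits/symbol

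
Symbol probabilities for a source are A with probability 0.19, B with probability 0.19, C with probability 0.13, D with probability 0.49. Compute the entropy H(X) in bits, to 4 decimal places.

H = −Σ pᵢ log₂ pᵢ.
−0.19·log₂(0.19) = 0.4552
−0.19·log₂(0.19) = 0.4552
−0.13·log₂(0.13) = 0.3826
−0.49·log₂(0.49) = 0.5043
Sum ≈ 1.7974 → 1.7974 bits.

1.7974 bits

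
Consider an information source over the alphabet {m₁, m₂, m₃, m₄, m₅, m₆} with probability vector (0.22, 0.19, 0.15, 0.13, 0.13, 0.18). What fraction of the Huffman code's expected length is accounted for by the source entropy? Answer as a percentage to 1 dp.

Entropy H = −Σ p log₂ p ≈ 2.5569 bits.
Huffman merges: 13/100+13/100→13/50; 3/20+9/50→33/100; 19/100+11/50→41/100; 13/50+33/100→59/100; 41/100+59/100→1. L = 259/100 ≈ 2.5900.
Efficiency = H/L = 2.5569/2.5900 = 98.7%.

98.7%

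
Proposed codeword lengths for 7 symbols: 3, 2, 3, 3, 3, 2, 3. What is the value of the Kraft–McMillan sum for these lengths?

With common denominator 2^3 = 8: Σ 2^(−ℓᵢ) = 1/8 + 2/8 + 1/8 + 1/8 + 1/8 + 2/8 + 1/8 = 9/8 = 1.125.

1.125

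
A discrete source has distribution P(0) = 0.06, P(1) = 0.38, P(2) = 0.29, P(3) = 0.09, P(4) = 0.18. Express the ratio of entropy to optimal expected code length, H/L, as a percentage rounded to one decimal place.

Entropy H = −Σ p log₂ p ≈ 2.0499 bits.
Huffman merges: 3/50+9/100→3/20; 3/20+9/50→33/100; 29/100+33/100→31/50; 19/50+31/50→1. L = 21/10 ≈ 2.1000.
Efficiency = H/L = 2.0499/2.1000 = 97.6%.

97.6%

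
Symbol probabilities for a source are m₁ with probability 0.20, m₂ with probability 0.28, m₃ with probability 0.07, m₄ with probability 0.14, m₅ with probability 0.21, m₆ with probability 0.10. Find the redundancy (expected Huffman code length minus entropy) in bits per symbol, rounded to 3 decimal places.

0.031 bits

Entropy H = −Σ p log₂ p ≈ 2.4493 bits.
Huffman merges: 7/100+1/10→17/100; 7/50+17/100→31/100; 1/5+21/100→41/100; 7/25+31/100→59/100; 41/100+59/100→1. L = 62/25 ≈ 2.4800.
L − H = 2.4800 − 2.4493 = 0.031 bits.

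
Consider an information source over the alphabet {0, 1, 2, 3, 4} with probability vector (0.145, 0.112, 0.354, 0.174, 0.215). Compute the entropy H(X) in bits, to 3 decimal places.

H = −Σ pᵢ log₂ pᵢ.
−0.145·log₂(0.145) = 0.4040
−0.112·log₂(0.112) = 0.3537
−0.354·log₂(0.354) = 0.5304
−0.174·log₂(0.174) = 0.4390
−0.215·log₂(0.215) = 0.4768
Sum ≈ 2.2038 → 2.204 bits.

2.204 bits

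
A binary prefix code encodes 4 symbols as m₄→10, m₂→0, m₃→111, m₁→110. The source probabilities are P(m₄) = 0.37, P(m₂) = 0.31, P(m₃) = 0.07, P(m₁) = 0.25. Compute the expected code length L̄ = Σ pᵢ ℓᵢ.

L̄ = Σ pᵢ·ℓᵢ = 0.37·2 + 0.31·1 + 0.07·3 + 0.25·3 = 2.01 bits/symbol.

2.01 bits/symbol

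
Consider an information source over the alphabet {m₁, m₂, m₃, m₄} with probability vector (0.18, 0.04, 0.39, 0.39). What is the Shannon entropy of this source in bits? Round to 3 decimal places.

1.691 bits

H = −Σ pᵢ log₂ pᵢ.
−0.18·log₂(0.18) = 0.4453
−0.04·log₂(0.04) = 0.1858
−0.39·log₂(0.39) = 0.5298
−0.39·log₂(0.39) = 0.5298
Sum ≈ 1.6907 → 1.691 bits.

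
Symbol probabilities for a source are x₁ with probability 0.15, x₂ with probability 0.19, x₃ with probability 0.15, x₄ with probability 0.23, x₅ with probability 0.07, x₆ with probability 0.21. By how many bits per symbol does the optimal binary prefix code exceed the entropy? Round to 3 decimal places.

0.055 bits

Entropy H = −Σ p log₂ p ≈ 2.5054 bits.
Huffman merges: 7/100+3/20→11/50; 3/20+19/100→17/50; 21/100+11/50→43/100; 23/100+17/50→57/100; 43/100+57/100→1. L = 64/25 ≈ 2.5600.
L − H = 2.5600 − 2.5054 = 0.055 bits.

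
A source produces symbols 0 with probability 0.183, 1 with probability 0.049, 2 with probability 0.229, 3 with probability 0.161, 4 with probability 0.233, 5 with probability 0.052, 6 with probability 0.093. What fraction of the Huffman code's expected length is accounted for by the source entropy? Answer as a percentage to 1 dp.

Entropy H = −Σ p log₂ p ≈ 2.6029 bits.
Huffman merges: 49/1000+13/250→101/1000; 93/1000+101/1000→97/500; 161/1000+183/1000→43/125; 97/500+229/1000→423/1000; 233/1000+43/125→577/1000; 423/1000+577/1000→1. L = 2639/1000 ≈ 2.6390.
Efficiency = H/L = 2.6029/2.6390 = 98.6%.

98.6%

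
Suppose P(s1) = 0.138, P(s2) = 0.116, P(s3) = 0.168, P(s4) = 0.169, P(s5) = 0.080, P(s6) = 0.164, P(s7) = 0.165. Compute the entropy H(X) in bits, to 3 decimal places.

H = −Σ pᵢ log₂ pᵢ.
−0.138·log₂(0.138) = 0.3943
−0.116·log₂(0.116) = 0.3605
−0.168·log₂(0.168) = 0.4323
−0.169·log₂(0.169) = 0.4335
−0.080·log₂(0.080) = 0.2915
−0.164·log₂(0.164) = 0.4278
−0.165·log₂(0.165) = 0.4289
Sum ≈ 2.7688 → 2.769 bits.

2.769 bits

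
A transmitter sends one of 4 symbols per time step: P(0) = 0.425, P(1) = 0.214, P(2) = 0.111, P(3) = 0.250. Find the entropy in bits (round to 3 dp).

1.853 bits

H = −Σ pᵢ log₂ pᵢ.
−0.425·log₂(0.425) = 0.5246
−0.214·log₂(0.214) = 0.4760
−0.111·log₂(0.111) = 0.3520
−0.250·log₂(0.250) = 0.5000
Sum ≈ 1.8527 → 1.853 bits.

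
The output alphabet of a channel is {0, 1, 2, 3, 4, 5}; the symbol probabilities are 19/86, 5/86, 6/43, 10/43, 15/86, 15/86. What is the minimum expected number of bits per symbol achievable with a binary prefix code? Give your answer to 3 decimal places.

Repeatedly combine the two least-probable nodes; the expected code length is the sum of the merged weights.
merge 5/86 + 6/43 → 17/86
merge 15/86 + 15/86 → 15/43
merge 17/86 + 19/86 → 18/43
merge 10/43 + 15/43 → 25/43
merge 18/43 + 25/43 → 1
L = 17/86 + 15/43 + 18/43 + 25/43 + 1 = 219/86 ≈ 2.547 bits/symbol.

2.547 bits/symbol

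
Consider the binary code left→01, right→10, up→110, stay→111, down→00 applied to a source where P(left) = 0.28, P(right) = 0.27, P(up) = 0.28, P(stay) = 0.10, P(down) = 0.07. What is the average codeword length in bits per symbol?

2.38 bits/symbol

L̄ = Σ pᵢ·ℓᵢ = 0.28·2 + 0.27·2 + 0.28·3 + 0.10·3 + 0.07·2 = 2.38 bits/symbol.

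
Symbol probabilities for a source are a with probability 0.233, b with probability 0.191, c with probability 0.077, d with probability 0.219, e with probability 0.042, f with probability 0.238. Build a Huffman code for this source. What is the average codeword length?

Repeatedly combine the two least-probable nodes; the expected code length is the sum of the merged weights.
merge 21/500 + 77/1000 → 119/1000
merge 119/1000 + 191/1000 → 31/100
merge 219/1000 + 233/1000 → 113/250
merge 119/500 + 31/100 → 137/250
merge 113/250 + 137/250 → 1
L = 119/1000 + 31/100 + 113/250 + 137/250 + 1 = 2429/1000 = 2.429 bits/symbol.

2.429 bits/symbol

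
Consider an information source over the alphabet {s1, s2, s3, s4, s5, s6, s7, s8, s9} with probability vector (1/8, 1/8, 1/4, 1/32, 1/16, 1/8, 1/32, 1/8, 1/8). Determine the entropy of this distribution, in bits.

Each probability is a power of 1/2, so log₂(1/p) is an integer.
H = Σ p·log₂(1/p) = 1/8·3 + 1/8·3 + 1/4·2 + 1/32·5 + 1/16·4 + 1/8·3 + 1/32·5 + 1/8·3 + 1/8·3 = 2.9375 bits.

2.9375 bits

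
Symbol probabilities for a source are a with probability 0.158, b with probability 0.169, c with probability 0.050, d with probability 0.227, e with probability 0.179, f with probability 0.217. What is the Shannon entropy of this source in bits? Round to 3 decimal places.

H = −Σ pᵢ log₂ pᵢ.
−0.158·log₂(0.158) = 0.4206
−0.169·log₂(0.169) = 0.4335
−0.050·log₂(0.050) = 0.2161
−0.227·log₂(0.227) = 0.4856
−0.179·log₂(0.179) = 0.4443
−0.217·log₂(0.217) = 0.4783
Sum ≈ 2.4784 → 2.478 bits.

2.478 bits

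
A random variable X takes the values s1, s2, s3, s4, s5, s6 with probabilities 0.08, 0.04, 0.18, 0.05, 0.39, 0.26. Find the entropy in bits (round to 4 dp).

2.1738 bits

H = −Σ pᵢ log₂ pᵢ.
−0.08·log₂(0.08) = 0.2915
−0.04·log₂(0.04) = 0.1858
−0.18·log₂(0.18) = 0.4453
−0.05·log₂(0.05) = 0.2161
−0.39·log₂(0.39) = 0.5298
−0.26·log₂(0.26) = 0.5053
Sum ≈ 2.1738 → 2.1738 bits.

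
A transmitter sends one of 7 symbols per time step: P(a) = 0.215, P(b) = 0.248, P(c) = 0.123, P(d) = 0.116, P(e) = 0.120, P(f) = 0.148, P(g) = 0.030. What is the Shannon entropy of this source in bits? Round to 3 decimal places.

H = −Σ pᵢ log₂ pᵢ.
−0.215·log₂(0.215) = 0.4768
−0.248·log₂(0.248) = 0.4989
−0.123·log₂(0.123) = 0.3719
−0.116·log₂(0.116) = 0.3605
−0.120·log₂(0.120) = 0.3671
−0.148·log₂(0.148) = 0.4079
−0.030·log₂(0.030) = 0.1518
Sum ≈ 2.6348 → 2.635 bits.

2.635 bits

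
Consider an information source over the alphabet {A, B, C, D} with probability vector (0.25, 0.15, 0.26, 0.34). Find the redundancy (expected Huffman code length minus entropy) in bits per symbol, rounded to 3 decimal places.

0.055 bits

Entropy H = −Σ p log₂ p ≈ 1.9450 bits.
Huffman merges: 3/20+1/4→2/5; 13/50+17/50→3/5; 2/5+3/5→1. L = 2 ≈ 2.0000.
L − H = 2.0000 − 1.9450 = 0.055 bits.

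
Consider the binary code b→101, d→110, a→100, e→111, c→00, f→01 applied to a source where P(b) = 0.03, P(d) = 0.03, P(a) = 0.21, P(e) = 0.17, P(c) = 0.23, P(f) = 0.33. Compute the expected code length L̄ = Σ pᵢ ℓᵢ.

2.44 bits/symbol

L̄ = Σ pᵢ·ℓᵢ = 0.03·3 + 0.03·3 + 0.21·3 + 0.17·3 + 0.23·2 + 0.33·2 = 2.44 bits/symbol.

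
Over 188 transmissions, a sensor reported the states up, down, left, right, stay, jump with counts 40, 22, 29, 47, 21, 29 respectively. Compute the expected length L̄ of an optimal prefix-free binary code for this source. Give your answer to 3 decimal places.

Probabilities are the counts divided by 188.
Repeatedly combine the two least-probable nodes; the expected code length is the sum of the merged weights.
merge 21/188 + 11/94 → 43/188
merge 29/188 + 29/188 → 29/94
merge 10/47 + 43/188 → 83/188
merge 1/4 + 29/94 → 105/188
merge 83/188 + 105/188 → 1
L = 43/188 + 29/94 + 83/188 + 105/188 + 1 = 477/188 ≈ 2.537 bits/symbol.

2.537 bits/symbol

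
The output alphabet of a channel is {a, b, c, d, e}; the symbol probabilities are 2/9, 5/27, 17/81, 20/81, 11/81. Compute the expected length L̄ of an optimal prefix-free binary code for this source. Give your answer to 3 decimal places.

2.321 bits/symbol

Repeatedly combine the two least-probable nodes; the expected code length is the sum of the merged weights.
merge 11/81 + 5/27 → 26/81
merge 17/81 + 2/9 → 35/81
merge 20/81 + 26/81 → 46/81
merge 35/81 + 46/81 → 1
L = 26/81 + 35/81 + 46/81 + 1 = 188/81 ≈ 2.321 bits/symbol.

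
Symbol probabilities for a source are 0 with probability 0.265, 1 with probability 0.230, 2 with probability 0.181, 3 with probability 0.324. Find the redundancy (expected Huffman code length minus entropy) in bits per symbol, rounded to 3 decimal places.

0.031 bits

Entropy H = −Σ p log₂ p ≈ 1.9685 bits.
Huffman merges: 181/1000+23/100→411/1000; 53/200+81/250→589/1000; 411/1000+589/1000→1. L = 2 ≈ 2.0000.
L − H = 2.0000 − 1.9685 = 0.031 bits.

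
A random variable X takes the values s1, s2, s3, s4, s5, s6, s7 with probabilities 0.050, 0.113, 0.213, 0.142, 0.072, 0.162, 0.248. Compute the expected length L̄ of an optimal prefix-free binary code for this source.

2.661 bits/symbol

Repeatedly combine the two least-probable nodes; the expected code length is the sum of the merged weights.
merge 1/20 + 9/125 → 61/500
merge 113/1000 + 61/500 → 47/200
merge 71/500 + 81/500 → 38/125
merge 213/1000 + 47/200 → 56/125
merge 31/125 + 38/125 → 69/125
merge 56/125 + 69/125 → 1
L = 61/500 + 47/200 + 38/125 + 56/125 + 69/125 + 1 = 2661/1000 = 2.661 bits/symbol.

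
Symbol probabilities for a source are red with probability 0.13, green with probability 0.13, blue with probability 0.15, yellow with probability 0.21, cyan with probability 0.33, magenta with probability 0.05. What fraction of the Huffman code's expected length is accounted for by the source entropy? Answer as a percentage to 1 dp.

97.3%

Entropy H = −Σ p log₂ p ≈ 2.3926 bits.
Huffman merges: 1/20+13/100→9/50; 13/100+3/20→7/25; 9/50+21/100→39/100; 7/25+33/100→61/100; 39/100+61/100→1. L = 123/50 ≈ 2.4600.
Efficiency = H/L = 2.3926/2.4600 = 97.3%.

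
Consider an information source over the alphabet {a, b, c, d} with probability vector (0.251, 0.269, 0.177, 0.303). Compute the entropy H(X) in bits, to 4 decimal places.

H = −Σ pᵢ log₂ pᵢ.
−0.251·log₂(0.251) = 0.5006
−0.269·log₂(0.269) = 0.5096
−0.177·log₂(0.177) = 0.4422
−0.303·log₂(0.303) = 0.5220
Sum ≈ 1.9743 → 1.9743 bits.

1.9743 bits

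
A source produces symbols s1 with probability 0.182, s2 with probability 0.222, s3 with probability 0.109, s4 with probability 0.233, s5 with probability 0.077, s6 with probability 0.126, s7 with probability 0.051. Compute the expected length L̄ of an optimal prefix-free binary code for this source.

Repeatedly combine the two least-probable nodes; the expected code length is the sum of the merged weights.
merge 51/1000 + 77/1000 → 16/125
merge 109/1000 + 63/500 → 47/200
merge 16/125 + 91/500 → 31/100
merge 111/500 + 233/1000 → 91/200
merge 47/200 + 31/100 → 109/200
merge 91/200 + 109/200 → 1
L = 16/125 + 47/200 + 31/100 + 91/200 + 109/200 + 1 = 2673/1000 = 2.673 bits/symbol.

2.673 bits/symbol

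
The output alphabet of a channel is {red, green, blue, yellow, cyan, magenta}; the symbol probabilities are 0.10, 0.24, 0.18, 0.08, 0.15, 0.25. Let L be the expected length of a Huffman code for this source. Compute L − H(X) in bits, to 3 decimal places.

Entropy H = −Σ p log₂ p ≈ 2.4737 bits.
Huffman merges: 2/25+1/10→9/50; 3/20+9/50→33/100; 9/50+6/25→21/50; 1/4+33/100→29/50; 21/50+29/50→1. L = 251/100 ≈ 2.5100.
L − H = 2.5100 − 2.4737 = 0.036 bits.

0.036 bits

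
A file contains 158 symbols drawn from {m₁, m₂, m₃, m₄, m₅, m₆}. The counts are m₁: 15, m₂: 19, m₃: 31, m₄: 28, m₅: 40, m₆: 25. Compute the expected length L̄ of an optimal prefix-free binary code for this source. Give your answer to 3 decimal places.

Probabilities are the counts divided by 158.
Repeatedly combine the two least-probable nodes; the expected code length is the sum of the merged weights.
merge 15/158 + 19/158 → 17/79
merge 25/158 + 14/79 → 53/158
merge 31/158 + 17/79 → 65/158
merge 20/79 + 53/158 → 93/158
merge 65/158 + 93/158 → 1
L = 17/79 + 53/158 + 65/158 + 93/158 + 1 = 403/158 ≈ 2.551 bits/symbol.

2.551 bits/symbol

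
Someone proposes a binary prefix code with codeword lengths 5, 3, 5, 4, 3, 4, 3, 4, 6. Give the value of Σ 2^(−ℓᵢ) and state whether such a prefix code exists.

With common denominator 2^6 = 64: Σ 2^(−ℓᵢ) = 2/64 + 8/64 + 2/64 + 4/64 + 8/64 + 4/64 + 8/64 + 4/64 + 1/64 = 41/64 = 0.640625.
Kraft's inequality requires Σ ≤ 1; here Σ = 0.640625 ≤ 1, so such a prefix code exists.

0.640625; yes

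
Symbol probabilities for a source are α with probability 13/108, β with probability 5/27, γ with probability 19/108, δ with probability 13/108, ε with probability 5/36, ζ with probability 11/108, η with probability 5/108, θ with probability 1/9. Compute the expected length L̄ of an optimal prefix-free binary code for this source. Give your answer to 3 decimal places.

Repeatedly combine the two least-probable nodes; the expected code length is the sum of the merged weights.
merge 5/108 + 11/108 → 4/27
merge 1/9 + 13/108 → 25/108
merge 13/108 + 5/36 → 7/27
merge 4/27 + 19/108 → 35/108
merge 5/27 + 25/108 → 5/12
merge 7/27 + 35/108 → 7/12
merge 5/12 + 7/12 → 1
L = 4/27 + 25/108 + 7/27 + 35/108 + 5/12 + 7/12 + 1 = 80/27 ≈ 2.963 bits/symbol.

2.963 bits/symbol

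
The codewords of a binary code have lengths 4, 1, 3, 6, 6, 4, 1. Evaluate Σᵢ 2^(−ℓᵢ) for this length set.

1.28125

With common denominator 2^6 = 64: Σ 2^(−ℓᵢ) = 4/64 + 32/64 + 8/64 + 1/64 + 1/64 + 4/64 + 32/64 = 82/64 = 1.28125.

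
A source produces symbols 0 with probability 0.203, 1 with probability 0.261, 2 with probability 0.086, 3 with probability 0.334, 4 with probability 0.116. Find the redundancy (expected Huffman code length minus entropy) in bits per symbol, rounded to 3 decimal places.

0.036 bits

Entropy H = −Σ p log₂ p ≈ 2.1661 bits.
Huffman merges: 43/500+29/250→101/500; 101/500+203/1000→81/200; 261/1000+167/500→119/200; 81/200+119/200→1. L = 1101/500 ≈ 2.2020.
L − H = 2.2020 − 2.1661 = 0.036 bits.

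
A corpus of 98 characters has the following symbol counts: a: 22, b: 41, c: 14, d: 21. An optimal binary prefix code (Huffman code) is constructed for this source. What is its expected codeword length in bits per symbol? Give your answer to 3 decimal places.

1.939 bits/symbol

Probabilities are the counts divided by 98.
Repeatedly combine the two least-probable nodes; the expected code length is the sum of the merged weights.
merge 1/7 + 3/14 → 5/14
merge 11/49 + 5/14 → 57/98
merge 41/98 + 57/98 → 1
L = 5/14 + 57/98 + 1 = 95/49 ≈ 1.939 bits/symbol.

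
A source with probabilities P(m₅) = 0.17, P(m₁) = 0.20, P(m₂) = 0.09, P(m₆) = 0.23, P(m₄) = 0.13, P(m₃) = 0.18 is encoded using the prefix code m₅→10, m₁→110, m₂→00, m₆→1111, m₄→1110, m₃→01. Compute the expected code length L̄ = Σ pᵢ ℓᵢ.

2.92 bits/symbol

L̄ = Σ pᵢ·ℓᵢ = 0.17·2 + 0.20·3 + 0.09·2 + 0.23·4 + 0.13·4 + 0.18·2 = 2.92 bits/symbol.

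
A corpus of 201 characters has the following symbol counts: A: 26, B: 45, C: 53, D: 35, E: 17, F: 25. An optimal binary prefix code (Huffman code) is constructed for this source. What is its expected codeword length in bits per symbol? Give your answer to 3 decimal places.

2.512 bits/symbol

Probabilities are the counts divided by 201.
Repeatedly combine the two least-probable nodes; the expected code length is the sum of the merged weights.
merge 17/201 + 25/201 → 14/67
merge 26/201 + 35/201 → 61/201
merge 14/67 + 15/67 → 29/67
merge 53/201 + 61/201 → 38/67
merge 29/67 + 38/67 → 1
L = 14/67 + 61/201 + 29/67 + 38/67 + 1 = 505/201 ≈ 2.512 bits/symbol.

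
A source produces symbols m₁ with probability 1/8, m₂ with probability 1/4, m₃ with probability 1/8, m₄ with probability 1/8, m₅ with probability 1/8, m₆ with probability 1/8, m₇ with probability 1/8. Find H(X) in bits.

Each probability is a power of 1/2, so log₂(1/p) is an integer.
H = Σ p·log₂(1/p) = 1/8·3 + 1/4·2 + 1/8·3 + 1/8·3 + 1/8·3 + 1/8·3 + 1/8·3 = 2.75 bits.

2.75 bits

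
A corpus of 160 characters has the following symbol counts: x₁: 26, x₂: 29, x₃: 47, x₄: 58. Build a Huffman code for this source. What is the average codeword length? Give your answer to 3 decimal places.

1.981 bits/symbol

Probabilities are the counts divided by 160.
Repeatedly combine the two least-probable nodes; the expected code length is the sum of the merged weights.
merge 13/80 + 29/160 → 11/32
merge 47/160 + 11/32 → 51/80
merge 29/80 + 51/80 → 1
L = 11/32 + 51/80 + 1 = 317/160 ≈ 1.981 bits/symbol.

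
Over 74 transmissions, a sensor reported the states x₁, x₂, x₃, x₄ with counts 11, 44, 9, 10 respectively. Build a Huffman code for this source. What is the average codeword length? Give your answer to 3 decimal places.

1.662 bits/symbol

Probabilities are the counts divided by 74.
Repeatedly combine the two least-probable nodes; the expected code length is the sum of the merged weights.
merge 9/74 + 5/37 → 19/74
merge 11/74 + 19/74 → 15/37
merge 15/37 + 22/37 → 1
L = 19/74 + 15/37 + 1 = 123/74 ≈ 1.662 bits/symbol.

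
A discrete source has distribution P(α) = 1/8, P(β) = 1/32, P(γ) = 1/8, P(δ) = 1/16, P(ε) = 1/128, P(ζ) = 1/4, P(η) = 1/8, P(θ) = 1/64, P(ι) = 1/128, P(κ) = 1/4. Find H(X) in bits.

2.734375 bits

Each probability is a power of 1/2, so log₂(1/p) is an integer.
H = Σ p·log₂(1/p) = 1/8·3 + 1/32·5 + 1/8·3 + 1/16·4 + 1/128·7 + 1/4·2 + 1/8·3 + 1/64·6 + 1/128·7 + 1/4·2 = 2.734375 bits.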